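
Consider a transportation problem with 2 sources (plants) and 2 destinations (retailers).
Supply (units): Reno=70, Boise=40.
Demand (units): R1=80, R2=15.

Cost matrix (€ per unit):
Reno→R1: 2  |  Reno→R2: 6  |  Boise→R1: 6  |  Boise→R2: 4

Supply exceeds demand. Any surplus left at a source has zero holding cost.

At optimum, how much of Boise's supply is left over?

15

Minimum-cost shipments:
  Reno->R1: 70 × €2 = €140
  Boise->R1: 10 × €6 = €60
  Boise->R2: 15 × €4 = €60
Total cost = €260.
Boise ships 25 of its 40, leaving 15.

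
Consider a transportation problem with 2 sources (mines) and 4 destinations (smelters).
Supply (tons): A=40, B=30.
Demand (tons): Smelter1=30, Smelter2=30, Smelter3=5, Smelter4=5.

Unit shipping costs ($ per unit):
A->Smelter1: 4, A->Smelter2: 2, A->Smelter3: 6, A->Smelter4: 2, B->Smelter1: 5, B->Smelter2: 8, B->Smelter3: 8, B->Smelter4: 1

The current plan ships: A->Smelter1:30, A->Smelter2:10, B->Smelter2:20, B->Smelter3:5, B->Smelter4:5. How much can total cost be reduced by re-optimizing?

105

Current plan cost = 30·4 + 10·2 + 20·8 + 5·8 + 5·1 = $345.
Optimal plan:
  A→Smelter1: 5 × $4 = $20
  A→Smelter2: 30 × $2 = $60
  A→Smelter3: 5 × $6 = $30
  B→Smelter1: 25 × $5 = $125
  B→Smelter4: 5 × $1 = $5
Optimal cost = $240.
Saving = 345 − 240 = $105.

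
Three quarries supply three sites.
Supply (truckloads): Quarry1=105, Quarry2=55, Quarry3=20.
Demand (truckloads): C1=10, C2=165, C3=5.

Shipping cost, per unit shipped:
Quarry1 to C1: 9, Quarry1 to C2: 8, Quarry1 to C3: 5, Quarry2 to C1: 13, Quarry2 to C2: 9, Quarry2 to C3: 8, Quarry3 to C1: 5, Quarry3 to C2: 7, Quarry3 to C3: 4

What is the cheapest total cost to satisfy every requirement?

One minimum-cost allocation:
  Quarry1->C2: 105 × 8 = 840
  Quarry2->C2: 55 × 9 = 495
  Quarry3->C1: 10 × 5 = 50
  Quarry3->C2: 5 × 7 = 35
  Quarry3->C3: 5 × 4 = 20
Total = 840 + 495 + 50 + 35 + 20 = 1440.

1440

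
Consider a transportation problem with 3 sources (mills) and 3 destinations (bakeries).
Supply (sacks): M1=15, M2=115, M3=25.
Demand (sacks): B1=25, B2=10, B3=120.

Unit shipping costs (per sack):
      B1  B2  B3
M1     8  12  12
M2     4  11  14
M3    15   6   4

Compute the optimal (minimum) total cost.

Optimal allocation:
  M1–B3: 15 × 12 = 180
  M2–B1: 25 × 4 = 100
  M2–B2: 10 × 11 = 110
  M2–B3: 80 × 14 = 1120
  M3–B3: 25 × 4 = 100
Total = 180 + 100 + 110 + 1120 + 100 = 1610.
(Supply check: M1 ships 15; M2 ships 115; M3 ships 25.)

1610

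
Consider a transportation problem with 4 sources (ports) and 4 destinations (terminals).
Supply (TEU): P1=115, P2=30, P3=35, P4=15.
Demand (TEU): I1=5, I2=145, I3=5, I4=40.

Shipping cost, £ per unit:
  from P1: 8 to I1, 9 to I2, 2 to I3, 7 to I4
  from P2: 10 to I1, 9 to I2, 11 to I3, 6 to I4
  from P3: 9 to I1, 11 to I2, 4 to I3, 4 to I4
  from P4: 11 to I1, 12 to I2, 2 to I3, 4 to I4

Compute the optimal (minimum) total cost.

1520

Optimal allocation:
  P1->I2: 115 × £9 = £1035
  P2->I2: 30 × £9 = £270
  P3->I1: 5 × £9 = £45
  P3->I4: 30 × £4 = £120
  P4->I3: 5 × £2 = £10
  P4->I4: 10 × £4 = £40
Total = 1035 + 270 + 45 + 120 + 10 + 40 = £1520.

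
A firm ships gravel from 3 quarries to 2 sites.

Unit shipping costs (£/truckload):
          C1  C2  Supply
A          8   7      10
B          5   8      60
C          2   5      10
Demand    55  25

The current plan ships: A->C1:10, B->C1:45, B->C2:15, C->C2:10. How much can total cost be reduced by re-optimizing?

Current plan cost = 10·8 + 45·5 + 15·8 + 10·5 = £475.
Optimal plan:
  A→C2: 10 × £7 = £70
  B→C1: 45 × £5 = £225
  B→C2: 15 × £8 = £120
  C→C1: 10 × £2 = £20
Optimal cost = £435.
Saving = 475 − 435 = £40.

40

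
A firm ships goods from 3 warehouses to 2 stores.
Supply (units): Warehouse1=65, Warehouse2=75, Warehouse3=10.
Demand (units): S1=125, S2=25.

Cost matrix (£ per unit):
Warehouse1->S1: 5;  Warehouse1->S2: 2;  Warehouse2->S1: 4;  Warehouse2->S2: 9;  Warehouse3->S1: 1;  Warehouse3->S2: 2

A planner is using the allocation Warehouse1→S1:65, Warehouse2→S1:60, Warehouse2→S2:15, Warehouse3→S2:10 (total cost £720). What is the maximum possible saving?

160

Current plan cost = 65·5 + 60·4 + 15·9 + 10·2 = £720.
Optimal plan:
  Warehouse1 to S1: 40 × £5 = £200
  Warehouse1 to S2: 25 × £2 = £50
  Warehouse2 to S1: 75 × £4 = £300
  Warehouse3 to S1: 10 × £1 = £10
Optimal cost = £560.
Saving = 720 − 560 = £160.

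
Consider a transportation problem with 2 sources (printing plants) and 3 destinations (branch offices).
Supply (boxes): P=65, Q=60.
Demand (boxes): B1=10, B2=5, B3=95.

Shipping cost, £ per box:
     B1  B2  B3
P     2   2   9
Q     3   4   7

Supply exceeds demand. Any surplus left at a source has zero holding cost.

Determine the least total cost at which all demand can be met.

765

Optimal allocation:
  P→B1: 10 × £2 = £20
  P→B2: 5 × £2 = £10
  P→B3: 35 × £9 = £315
  Q→B3: 60 × £7 = £420
Total = 20 + 10 + 315 + 420 = £765.
(Supply check: P ships 50; Q ships 60.)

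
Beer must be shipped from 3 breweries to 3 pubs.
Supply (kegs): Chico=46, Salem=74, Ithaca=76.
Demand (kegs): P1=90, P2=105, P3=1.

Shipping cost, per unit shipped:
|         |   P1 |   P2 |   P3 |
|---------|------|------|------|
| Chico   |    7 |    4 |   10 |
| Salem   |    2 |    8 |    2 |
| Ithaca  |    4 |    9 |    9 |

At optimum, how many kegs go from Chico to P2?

46

Solving gives:
  Chico to P2: 46 × 4 = 184
  Salem to P1: 73 × 2 = 146
  Salem to P3: 1 × 2 = 2
  Ithaca to P1: 17 × 4 = 68
  Ithaca to P2: 59 × 9 = 531
Total cost = 931.
So Chico→P2 carries 46 kegs.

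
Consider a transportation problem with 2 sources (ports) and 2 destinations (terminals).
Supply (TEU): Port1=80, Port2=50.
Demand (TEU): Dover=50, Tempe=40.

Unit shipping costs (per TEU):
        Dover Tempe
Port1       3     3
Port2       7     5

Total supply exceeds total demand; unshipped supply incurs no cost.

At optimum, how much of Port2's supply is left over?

Minimum-cost shipments:
  Port1->Dover: 50 × 3 = 150
  Port1->Tempe: 30 × 3 = 90
  Port2->Tempe: 10 × 5 = 50
Total cost = 290.
Port2 ships 10 of its 50, leaving 40.

40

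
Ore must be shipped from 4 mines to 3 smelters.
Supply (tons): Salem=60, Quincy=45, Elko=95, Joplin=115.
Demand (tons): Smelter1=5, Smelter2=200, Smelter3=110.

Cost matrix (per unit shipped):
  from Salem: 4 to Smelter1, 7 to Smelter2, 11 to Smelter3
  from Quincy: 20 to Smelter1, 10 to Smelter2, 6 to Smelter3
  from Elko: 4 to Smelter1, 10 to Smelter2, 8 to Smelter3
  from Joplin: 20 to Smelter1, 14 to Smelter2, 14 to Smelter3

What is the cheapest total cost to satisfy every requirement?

3090

An optimal shipping plan:
  Salem to Smelter2: 60 × 7 = 420
  Quincy to Smelter3: 45 × 6 = 270
  Elko to Smelter1: 5 × 4 = 20
  Elko to Smelter2: 25 × 10 = 250
  Elko to Smelter3: 65 × 8 = 520
  Joplin to Smelter2: 115 × 14 = 1610
Total = 420 + 270 + 20 + 250 + 520 + 1610 = 3090.
(Supply check: Salem ships 60; Quincy ships 45; Elko ships 95; Joplin ships 115.)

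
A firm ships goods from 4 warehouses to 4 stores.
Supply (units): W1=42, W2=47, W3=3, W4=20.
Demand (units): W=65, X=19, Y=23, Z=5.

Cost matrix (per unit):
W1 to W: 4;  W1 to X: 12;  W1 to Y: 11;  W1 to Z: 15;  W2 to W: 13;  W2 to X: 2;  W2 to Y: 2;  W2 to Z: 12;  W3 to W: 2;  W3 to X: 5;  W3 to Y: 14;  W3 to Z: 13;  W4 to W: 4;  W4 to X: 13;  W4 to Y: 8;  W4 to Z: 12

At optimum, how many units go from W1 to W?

Optimal shipments:
  W1→W: 42 × 4 = 168
  W2→X: 19 × 2 = 38
  W2→Y: 23 × 2 = 46
  W2→Z: 5 × 12 = 60
  W3→W: 3 × 2 = 6
  W4→W: 20 × 4 = 80
Total cost = 398.
So W1→W carries 42 units.

42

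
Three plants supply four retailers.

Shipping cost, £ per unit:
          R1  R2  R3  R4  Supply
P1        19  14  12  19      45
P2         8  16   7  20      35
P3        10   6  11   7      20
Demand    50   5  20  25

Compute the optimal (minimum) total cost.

1110

A cheapest plan:
  P1 to R1: 15 units
  P1 to R2: 5 units
  P1 to R3: 20 units
  P1 to R4: 5 units
  P2 to R1: 35 units
  P3 to R4: 20 units
Total cost = £1110.
(Supply check: P1 ships 45; P2 ships 35; P3 ships 20.)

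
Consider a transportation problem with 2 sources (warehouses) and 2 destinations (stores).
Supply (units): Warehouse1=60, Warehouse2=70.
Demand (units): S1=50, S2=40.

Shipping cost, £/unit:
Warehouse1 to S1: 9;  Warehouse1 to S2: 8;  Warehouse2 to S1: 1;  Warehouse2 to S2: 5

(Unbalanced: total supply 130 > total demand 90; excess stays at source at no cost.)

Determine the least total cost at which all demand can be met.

A cheapest plan:
  Warehouse1->S2: 20 × £8 = £160
  Warehouse2->S1: 50 × £1 = £50
  Warehouse2->S2: 20 × £5 = £100
Total = 160 + 50 + 100 = £310.

310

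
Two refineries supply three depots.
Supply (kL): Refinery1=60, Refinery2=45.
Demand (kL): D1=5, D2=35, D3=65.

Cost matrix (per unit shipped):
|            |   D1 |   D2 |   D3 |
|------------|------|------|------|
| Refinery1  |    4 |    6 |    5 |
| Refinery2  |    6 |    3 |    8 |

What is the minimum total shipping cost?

475

One minimum-cost allocation:
  Refinery1->D3: 60 × 5 = 300
  Refinery2->D1: 5 × 6 = 30
  Refinery2->D2: 35 × 3 = 105
  Refinery2->D3: 5 × 8 = 40
Total = 300 + 30 + 105 + 40 = 475.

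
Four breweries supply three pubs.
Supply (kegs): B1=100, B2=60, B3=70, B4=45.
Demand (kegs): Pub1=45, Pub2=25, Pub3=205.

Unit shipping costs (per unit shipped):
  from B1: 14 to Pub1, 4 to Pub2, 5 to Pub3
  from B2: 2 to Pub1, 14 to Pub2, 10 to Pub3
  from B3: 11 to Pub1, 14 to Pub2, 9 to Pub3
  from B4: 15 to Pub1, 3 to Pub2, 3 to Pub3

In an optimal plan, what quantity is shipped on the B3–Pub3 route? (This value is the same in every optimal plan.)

70

Solving gives:
  B1 to Pub2: 25 × 4 = 100
  B1 to Pub3: 75 × 5 = 375
  B2 to Pub1: 45 × 2 = 90
  B2 to Pub3: 15 × 10 = 150
  B3 to Pub3: 70 × 9 = 630
  B4 to Pub3: 45 × 3 = 135
Total cost = 1480.
So B3→Pub3 carries 70 kegs.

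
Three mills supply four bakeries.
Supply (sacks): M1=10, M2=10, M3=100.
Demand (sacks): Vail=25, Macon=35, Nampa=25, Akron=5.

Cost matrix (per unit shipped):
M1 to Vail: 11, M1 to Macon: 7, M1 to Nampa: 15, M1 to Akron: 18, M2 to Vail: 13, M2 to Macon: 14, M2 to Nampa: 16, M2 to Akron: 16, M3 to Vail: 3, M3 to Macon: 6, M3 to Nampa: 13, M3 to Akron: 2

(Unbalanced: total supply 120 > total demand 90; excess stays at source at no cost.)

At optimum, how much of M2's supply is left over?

10

Minimum-cost shipments:
  M3→Vail: 25 × 3 = 75
  M3→Macon: 35 × 6 = 210
  M3→Nampa: 25 × 13 = 325
  M3→Akron: 5 × 2 = 10
Total cost = 620.
M2 ships 0 of its 10, leaving 10.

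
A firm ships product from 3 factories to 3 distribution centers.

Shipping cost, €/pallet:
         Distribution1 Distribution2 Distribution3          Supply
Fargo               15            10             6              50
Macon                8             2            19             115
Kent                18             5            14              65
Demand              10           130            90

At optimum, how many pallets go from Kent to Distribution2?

25

The minimum-cost plan:
  Fargo to Distribution3: 50 × €6 = €300
  Macon to Distribution1: 10 × €8 = €80
  Macon to Distribution2: 105 × €2 = €210
  Kent to Distribution2: 25 × €5 = €125
  Kent to Distribution3: 40 × €14 = €560
Total cost = €1275.
So Kent→Distribution2 carries 25 pallets.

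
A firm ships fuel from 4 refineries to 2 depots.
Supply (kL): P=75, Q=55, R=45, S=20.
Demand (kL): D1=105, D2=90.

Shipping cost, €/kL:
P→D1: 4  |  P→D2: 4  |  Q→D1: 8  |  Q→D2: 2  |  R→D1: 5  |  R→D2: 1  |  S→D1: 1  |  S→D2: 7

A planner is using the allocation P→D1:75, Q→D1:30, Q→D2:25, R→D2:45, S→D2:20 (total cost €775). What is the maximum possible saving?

Current plan cost = 75·4 + 30·8 + 25·2 + 45·1 + 20·7 = €775.
Optimal plan:
  P to D1: 75 × €4 = €300
  Q to D2: 55 × €2 = €110
  R to D1: 10 × €5 = €50
  R to D2: 35 × €1 = €35
  S to D1: 20 × €1 = €20
Optimal cost = €515.
Saving = 775 − 515 = €260.

260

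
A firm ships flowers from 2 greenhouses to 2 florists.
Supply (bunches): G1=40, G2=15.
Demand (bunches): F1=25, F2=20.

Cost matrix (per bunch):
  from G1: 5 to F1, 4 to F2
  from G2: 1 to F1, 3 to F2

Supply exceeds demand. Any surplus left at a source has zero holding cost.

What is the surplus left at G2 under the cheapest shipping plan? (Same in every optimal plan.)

0

An optimal plan:
  G1 to F1: 10 × 5 = 50
  G1 to F2: 20 × 4 = 80
  G2 to F1: 15 × 1 = 15
Total cost = 145.
G2 ships 15 of its 15, leaving 0.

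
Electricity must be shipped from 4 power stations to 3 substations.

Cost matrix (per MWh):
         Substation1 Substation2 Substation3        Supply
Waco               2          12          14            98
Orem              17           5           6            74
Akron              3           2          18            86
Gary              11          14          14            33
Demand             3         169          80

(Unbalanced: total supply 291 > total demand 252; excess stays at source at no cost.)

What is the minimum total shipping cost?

A cheapest plan:
  Waco→Substation1: 3 × 2 = 6
  Waco→Substation2: 83 × 12 = 996
  Waco→Substation3: 6 × 14 = 84
  Orem→Substation3: 74 × 6 = 444
  Akron→Substation2: 86 × 2 = 172
Total = 6 + 996 + 84 + 444 + 172 = 1702.

1702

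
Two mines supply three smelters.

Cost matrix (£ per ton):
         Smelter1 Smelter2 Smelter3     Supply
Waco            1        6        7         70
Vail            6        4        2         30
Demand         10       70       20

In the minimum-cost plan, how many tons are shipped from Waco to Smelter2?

60

Solving gives:
  Waco–Smelter1: 10 × £1 = £10
  Waco–Smelter2: 60 × £6 = £360
  Vail–Smelter2: 10 × £4 = £40
  Vail–Smelter3: 20 × £2 = £40
Total cost = £450.
So Waco→Smelter2 carries 60 tons.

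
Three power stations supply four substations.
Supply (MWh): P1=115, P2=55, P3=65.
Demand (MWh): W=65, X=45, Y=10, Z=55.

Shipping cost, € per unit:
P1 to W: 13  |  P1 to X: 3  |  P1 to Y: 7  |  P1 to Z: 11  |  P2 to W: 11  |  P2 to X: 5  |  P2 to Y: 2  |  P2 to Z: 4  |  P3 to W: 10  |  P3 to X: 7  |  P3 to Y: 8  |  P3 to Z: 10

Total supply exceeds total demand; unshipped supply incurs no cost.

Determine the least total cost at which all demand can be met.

1075

One minimum-cost allocation:
  P1 to X: 45 × €3 = €135
  P1 to Y: 10 × €7 = €70
  P2 to Z: 55 × €4 = €220
  P3 to W: 65 × €10 = €650
Total = 135 + 70 + 220 + 650 = €1075.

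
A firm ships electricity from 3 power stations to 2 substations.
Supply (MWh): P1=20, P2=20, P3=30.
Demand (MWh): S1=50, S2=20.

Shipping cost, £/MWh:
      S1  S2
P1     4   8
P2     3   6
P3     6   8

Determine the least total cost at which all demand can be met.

An optimal shipping plan:
  P1 to S1: 20 MWh
  P2 to S1: 20 MWh
  P3 to S1: 10 MWh
  P3 to S2: 20 MWh
Total cost = £360.

360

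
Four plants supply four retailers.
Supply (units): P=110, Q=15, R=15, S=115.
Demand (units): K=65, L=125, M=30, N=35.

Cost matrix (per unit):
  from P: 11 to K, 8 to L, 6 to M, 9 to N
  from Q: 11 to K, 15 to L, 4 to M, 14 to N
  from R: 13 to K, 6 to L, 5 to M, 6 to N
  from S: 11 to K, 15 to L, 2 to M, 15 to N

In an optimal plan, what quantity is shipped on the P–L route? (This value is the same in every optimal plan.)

110

The minimum-cost plan:
  P→L: 110 × 8 = 880
  Q→N: 15 × 14 = 210
  R→L: 15 × 6 = 90
  S→K: 65 × 11 = 715
  S→M: 30 × 2 = 60
  S→N: 20 × 15 = 300
Total cost = 2255.
So P→L carries 110 units.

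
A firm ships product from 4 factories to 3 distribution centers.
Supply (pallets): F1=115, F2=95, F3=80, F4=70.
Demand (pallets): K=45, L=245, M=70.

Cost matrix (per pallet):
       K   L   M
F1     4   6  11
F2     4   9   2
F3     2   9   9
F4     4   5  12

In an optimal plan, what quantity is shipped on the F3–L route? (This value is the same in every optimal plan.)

Solving gives:
  F1→L: 115 × 6 = 690
  F2→L: 25 × 9 = 225
  F2→M: 70 × 2 = 140
  F3→K: 45 × 2 = 90
  F3→L: 35 × 9 = 315
  F4→L: 70 × 5 = 350
Total cost = 1810.
So F3→L carries 35 pallets.

35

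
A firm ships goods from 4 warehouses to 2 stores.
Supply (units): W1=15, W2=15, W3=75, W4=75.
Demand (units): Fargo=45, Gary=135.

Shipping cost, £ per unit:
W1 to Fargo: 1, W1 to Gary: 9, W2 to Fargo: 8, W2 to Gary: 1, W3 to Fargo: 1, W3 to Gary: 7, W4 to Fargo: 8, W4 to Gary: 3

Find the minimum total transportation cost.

600

An optimal shipping plan:
  W1→Fargo: 15 × £1 = £15
  W2→Gary: 15 × £1 = £15
  W3→Fargo: 30 × £1 = £30
  W3→Gary: 45 × £7 = £315
  W4→Gary: 75 × £3 = £225
Total = 15 + 15 + 30 + 315 + 225 = £600.
(Supply check: W1 ships 15; W2 ships 15; W3 ships 75; W4 ships 75.)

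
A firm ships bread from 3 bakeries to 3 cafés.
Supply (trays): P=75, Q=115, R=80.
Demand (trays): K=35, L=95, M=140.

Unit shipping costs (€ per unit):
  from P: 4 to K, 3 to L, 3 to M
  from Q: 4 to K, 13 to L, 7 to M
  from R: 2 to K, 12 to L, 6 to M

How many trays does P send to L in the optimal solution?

Solving gives:
  P–L: 75 × €3 = €225
  Q–M: 115 × €7 = €805
  R–K: 35 × €2 = €70
  R–L: 20 × €12 = €240
  R–M: 25 × €6 = €150
Total cost = €1490.
So P→L carries 75 trays.

75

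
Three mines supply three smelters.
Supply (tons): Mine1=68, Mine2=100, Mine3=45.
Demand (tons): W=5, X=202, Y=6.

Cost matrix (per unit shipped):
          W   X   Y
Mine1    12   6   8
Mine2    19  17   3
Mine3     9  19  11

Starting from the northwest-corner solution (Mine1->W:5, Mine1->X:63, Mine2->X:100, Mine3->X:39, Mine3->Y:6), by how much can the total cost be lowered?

Current plan cost = 5·12 + 63·6 + 100·17 + 39·19 + 6·11 = 2945.
Optimal plan:
  Mine1→X: 68 × 6 = 408
  Mine2→X: 94 × 17 = 1598
  Mine2→Y: 6 × 3 = 18
  Mine3→W: 5 × 9 = 45
  Mine3→X: 40 × 19 = 760
Optimal cost = 2829.
Saving = 2945 − 2829 = 116.

116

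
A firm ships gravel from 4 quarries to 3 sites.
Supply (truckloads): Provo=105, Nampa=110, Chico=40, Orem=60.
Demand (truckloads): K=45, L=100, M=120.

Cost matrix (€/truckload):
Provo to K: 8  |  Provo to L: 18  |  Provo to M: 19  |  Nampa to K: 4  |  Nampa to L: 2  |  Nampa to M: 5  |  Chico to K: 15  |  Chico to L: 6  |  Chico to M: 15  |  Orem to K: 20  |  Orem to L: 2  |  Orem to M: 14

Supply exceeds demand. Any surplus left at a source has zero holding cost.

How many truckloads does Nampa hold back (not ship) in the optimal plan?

An optimal plan:
  Provo to K: 45 × €8 = €360
  Provo to M: 10 × €19 = €190
  Nampa to M: 110 × €5 = €550
  Chico to L: 40 × €6 = €240
  Orem to L: 60 × €2 = €120
Total cost = €1460.
Nampa ships 110 of its 110, leaving 0.

0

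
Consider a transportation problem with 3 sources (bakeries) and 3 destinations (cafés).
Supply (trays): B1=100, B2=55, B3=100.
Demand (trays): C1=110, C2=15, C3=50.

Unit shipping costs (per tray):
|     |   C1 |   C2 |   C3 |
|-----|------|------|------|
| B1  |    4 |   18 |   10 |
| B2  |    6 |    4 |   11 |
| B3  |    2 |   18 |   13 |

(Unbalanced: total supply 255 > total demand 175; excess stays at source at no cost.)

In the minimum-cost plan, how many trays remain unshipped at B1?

An optimal plan:
  B1 to C1: 10 trays
  B1 to C3: 50 trays
  B2 to C2: 15 trays
  B3 to C1: 100 trays
Total cost = 800.
B1 ships 60 of its 100, leaving 40.

40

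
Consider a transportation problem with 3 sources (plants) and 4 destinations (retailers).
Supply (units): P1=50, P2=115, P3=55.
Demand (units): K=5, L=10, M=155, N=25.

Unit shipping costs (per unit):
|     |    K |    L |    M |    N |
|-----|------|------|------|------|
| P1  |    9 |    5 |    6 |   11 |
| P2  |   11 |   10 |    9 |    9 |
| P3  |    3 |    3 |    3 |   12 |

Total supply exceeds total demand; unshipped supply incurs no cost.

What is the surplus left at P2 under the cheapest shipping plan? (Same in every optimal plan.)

Minimum-cost shipments:
  P1 to L: 10 × 5 = 50
  P1 to M: 40 × 6 = 240
  P2 to M: 65 × 9 = 585
  P2 to N: 25 × 9 = 225
  P3 to K: 5 × 3 = 15
  P3 to M: 50 × 3 = 150
Total cost = 1265.
P2 ships 90 of its 115, leaving 25.

25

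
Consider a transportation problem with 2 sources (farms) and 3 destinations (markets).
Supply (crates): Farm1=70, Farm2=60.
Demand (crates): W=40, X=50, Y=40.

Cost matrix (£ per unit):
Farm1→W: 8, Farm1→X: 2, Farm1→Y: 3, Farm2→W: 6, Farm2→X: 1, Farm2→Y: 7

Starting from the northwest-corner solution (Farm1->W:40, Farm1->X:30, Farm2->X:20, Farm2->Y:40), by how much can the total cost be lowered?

Current plan cost = 40·8 + 30·2 + 20·1 + 40·7 = £680.
Optimal plan:
  Farm1–X: 30 × £2 = £60
  Farm1–Y: 40 × £3 = £120
  Farm2–W: 40 × £6 = £240
  Farm2–X: 20 × £1 = £20
Optimal cost = £440.
Saving = 680 − 440 = £240.

240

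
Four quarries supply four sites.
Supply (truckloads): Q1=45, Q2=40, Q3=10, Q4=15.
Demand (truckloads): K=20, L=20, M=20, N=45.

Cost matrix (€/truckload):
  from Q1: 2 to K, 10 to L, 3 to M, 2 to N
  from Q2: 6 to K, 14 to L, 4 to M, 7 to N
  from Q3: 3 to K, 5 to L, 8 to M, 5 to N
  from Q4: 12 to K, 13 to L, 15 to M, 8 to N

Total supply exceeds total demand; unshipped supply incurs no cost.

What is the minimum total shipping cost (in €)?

One minimum-cost allocation:
  Q1->N: 45 × €2 = €90
  Q2->K: 20 × €6 = €120
  Q2->M: 20 × €4 = €80
  Q3->L: 10 × €5 = €50
  Q4->L: 10 × €13 = €130
Total = 90 + 120 + 80 + 50 + 130 = €470.

470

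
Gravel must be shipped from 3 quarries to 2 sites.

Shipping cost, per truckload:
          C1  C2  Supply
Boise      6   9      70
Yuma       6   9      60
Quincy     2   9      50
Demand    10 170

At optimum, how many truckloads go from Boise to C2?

Solving gives:
  Boise->C2: 70 × 9 = 630
  Yuma->C2: 60 × 9 = 540
  Quincy->C1: 10 × 2 = 20
  Quincy->C2: 40 × 9 = 360
Total cost = 1550.
So Boise→C2 carries 70 truckloads.

70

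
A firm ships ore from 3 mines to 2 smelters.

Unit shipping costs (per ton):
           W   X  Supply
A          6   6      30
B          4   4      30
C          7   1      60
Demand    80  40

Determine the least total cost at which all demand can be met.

480

One minimum-cost allocation:
  A->W: 30 tons
  B->W: 30 tons
  C->W: 20 tons
  C->X: 40 tons
Total cost = 480.
(Supply check: A ships 30; B ships 30; C ships 60.)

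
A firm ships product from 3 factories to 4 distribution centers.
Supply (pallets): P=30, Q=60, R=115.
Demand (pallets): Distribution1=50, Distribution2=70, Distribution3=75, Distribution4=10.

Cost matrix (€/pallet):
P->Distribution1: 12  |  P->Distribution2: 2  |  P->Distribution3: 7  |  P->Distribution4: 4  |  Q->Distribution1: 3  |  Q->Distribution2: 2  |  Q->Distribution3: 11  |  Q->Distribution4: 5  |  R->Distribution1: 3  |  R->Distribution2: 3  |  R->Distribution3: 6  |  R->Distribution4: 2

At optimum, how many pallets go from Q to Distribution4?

The minimum-cost plan:
  P to Distribution2: 30 pallets
  Q to Distribution1: 20 pallets
  Q to Distribution2: 40 pallets
  R to Distribution1: 30 pallets
  R to Distribution3: 75 pallets
  R to Distribution4: 10 pallets
Total cost = €760.
The route Q→Distribution4 is not used.

0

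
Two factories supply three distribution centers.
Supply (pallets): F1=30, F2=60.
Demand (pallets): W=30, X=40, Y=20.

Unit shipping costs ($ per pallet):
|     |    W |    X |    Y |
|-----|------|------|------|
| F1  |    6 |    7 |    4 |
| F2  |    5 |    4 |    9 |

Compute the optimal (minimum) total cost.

400

One minimum-cost allocation:
  F1–W: 10 × $6 = $60
  F1–Y: 20 × $4 = $80
  F2–W: 20 × $5 = $100
  F2–X: 40 × $4 = $160
Total = 60 + 80 + 100 + 160 = $400.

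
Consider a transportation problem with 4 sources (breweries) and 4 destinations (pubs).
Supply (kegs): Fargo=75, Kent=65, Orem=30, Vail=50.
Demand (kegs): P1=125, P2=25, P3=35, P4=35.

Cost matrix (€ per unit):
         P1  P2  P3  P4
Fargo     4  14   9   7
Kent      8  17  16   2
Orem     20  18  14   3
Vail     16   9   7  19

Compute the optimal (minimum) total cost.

A cheapest plan:
  Fargo–P1: 75 kegs
  Kent–P1: 50 kegs
  Kent–P4: 15 kegs
  Orem–P3: 10 kegs
  Orem–P4: 20 kegs
  Vail–P2: 25 kegs
  Vail–P3: 25 kegs
Total cost = €1330.
(Supply check: Fargo ships 75; Kent ships 65; Orem ships 30; Vail ships 50.)

1330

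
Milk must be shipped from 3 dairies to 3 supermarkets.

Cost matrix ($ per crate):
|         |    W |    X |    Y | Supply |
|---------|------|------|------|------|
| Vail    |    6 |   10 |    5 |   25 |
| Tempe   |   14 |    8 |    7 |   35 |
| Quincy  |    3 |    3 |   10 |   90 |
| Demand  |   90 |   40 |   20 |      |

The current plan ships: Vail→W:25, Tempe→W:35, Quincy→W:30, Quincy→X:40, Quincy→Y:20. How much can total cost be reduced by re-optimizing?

370

Current plan cost = 25·6 + 35·14 + 30·3 + 40·3 + 20·10 = $1050.
Optimal plan:
  Vail->W: 5 × $6 = $30
  Vail->Y: 20 × $5 = $100
  Tempe->X: 35 × $8 = $280
  Quincy->W: 85 × $3 = $255
  Quincy->X: 5 × $3 = $15
Optimal cost = $680.
Saving = 1050 − 680 = $370.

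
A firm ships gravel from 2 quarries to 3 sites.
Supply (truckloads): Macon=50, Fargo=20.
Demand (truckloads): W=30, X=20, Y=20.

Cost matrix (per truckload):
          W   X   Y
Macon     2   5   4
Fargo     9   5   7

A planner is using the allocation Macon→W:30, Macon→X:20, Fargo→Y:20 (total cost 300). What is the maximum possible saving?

60

Current plan cost = 30·2 + 20·5 + 20·7 = 300.
Optimal plan:
  Macon to W: 30 × 2 = 60
  Macon to Y: 20 × 4 = 80
  Fargo to X: 20 × 5 = 100
Optimal cost = 240.
Saving = 300 − 240 = 60.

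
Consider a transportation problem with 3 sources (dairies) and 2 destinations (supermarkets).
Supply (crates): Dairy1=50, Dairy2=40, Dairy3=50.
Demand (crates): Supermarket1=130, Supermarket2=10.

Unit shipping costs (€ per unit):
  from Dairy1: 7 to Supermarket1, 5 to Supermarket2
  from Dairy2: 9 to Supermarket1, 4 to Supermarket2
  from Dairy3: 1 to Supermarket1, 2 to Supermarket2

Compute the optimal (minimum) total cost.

A cheapest plan:
  Dairy1->Supermarket1: 50 × €7 = €350
  Dairy2->Supermarket1: 30 × €9 = €270
  Dairy2->Supermarket2: 10 × €4 = €40
  Dairy3->Supermarket1: 50 × €1 = €50
Total = 350 + 270 + 40 + 50 = €710.

710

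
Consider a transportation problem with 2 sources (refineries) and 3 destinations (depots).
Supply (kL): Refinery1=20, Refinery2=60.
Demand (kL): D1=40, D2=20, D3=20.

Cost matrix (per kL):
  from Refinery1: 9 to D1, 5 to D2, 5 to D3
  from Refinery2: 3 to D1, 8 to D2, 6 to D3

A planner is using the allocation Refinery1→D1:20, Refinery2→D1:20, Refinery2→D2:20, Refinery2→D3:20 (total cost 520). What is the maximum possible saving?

Current plan cost = 20·9 + 20·3 + 20·8 + 20·6 = 520.
Optimal plan:
  Refinery1–D2: 20 kL
  Refinery2–D1: 40 kL
  Refinery2–D3: 20 kL
Optimal cost = 340.
Saving = 520 − 340 = 180.

180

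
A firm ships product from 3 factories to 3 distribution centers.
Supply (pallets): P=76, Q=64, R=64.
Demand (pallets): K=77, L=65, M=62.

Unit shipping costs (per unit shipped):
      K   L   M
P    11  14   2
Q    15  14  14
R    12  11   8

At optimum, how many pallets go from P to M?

Solving gives:
  P–K: 14 × 11 = 154
  P–M: 62 × 2 = 124
  Q–K: 63 × 15 = 945
  Q–L: 1 × 14 = 14
  R–L: 64 × 11 = 704
Total cost = 1941.
So P→M carries 62 pallets.

62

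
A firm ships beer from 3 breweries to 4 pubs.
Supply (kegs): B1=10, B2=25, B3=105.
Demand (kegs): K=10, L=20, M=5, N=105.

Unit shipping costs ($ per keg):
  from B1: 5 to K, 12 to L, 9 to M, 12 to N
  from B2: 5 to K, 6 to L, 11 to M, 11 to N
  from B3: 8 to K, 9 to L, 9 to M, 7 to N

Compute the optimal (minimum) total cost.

950

An optimal shipping plan:
  B1 to K: 5 × $5 = $25
  B1 to M: 5 × $9 = $45
  B2 to K: 5 × $5 = $25
  B2 to L: 20 × $6 = $120
  B3 to N: 105 × $7 = $735
Total = 25 + 45 + 25 + 120 + 735 = $950.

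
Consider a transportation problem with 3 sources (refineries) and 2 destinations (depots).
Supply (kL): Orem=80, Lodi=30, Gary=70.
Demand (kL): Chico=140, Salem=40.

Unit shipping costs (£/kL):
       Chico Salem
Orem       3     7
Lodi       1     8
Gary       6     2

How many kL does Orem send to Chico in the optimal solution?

80

The minimum-cost plan:
  Orem→Chico: 80 kL
  Lodi→Chico: 30 kL
  Gary→Chico: 30 kL
  Gary→Salem: 40 kL
Total cost = £530.
So Orem→Chico carries 80 kL.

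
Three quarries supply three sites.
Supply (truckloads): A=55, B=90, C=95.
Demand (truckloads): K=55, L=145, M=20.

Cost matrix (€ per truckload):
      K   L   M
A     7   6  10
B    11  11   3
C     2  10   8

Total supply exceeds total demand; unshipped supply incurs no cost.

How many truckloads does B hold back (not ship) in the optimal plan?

Minimum-cost shipments:
  A→L: 55 × €6 = €330
  B→L: 50 × €11 = €550
  B→M: 20 × €3 = €60
  C→K: 55 × €2 = €110
  C→L: 40 × €10 = €400
Total cost = €1450.
B ships 70 of its 90, leaving 20.

20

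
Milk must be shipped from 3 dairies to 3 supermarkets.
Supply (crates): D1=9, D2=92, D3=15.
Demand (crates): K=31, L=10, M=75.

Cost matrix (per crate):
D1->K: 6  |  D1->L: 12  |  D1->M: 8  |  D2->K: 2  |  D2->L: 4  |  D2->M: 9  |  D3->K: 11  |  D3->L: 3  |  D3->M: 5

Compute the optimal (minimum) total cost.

708

An optimal shipping plan:
  D1->M: 9 × 8 = 72
  D2->K: 31 × 2 = 62
  D2->L: 10 × 4 = 40
  D2->M: 51 × 9 = 459
  D3->M: 15 × 5 = 75
Total = 72 + 62 + 40 + 459 + 75 = 708.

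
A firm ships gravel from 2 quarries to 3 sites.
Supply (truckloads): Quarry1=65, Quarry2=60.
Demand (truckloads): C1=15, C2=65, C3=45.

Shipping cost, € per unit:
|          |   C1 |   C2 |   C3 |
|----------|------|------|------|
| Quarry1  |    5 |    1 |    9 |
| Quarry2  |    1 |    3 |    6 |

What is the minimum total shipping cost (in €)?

350

Optimal allocation:
  Quarry1 to C2: 65 truckloads
  Quarry2 to C1: 15 truckloads
  Quarry2 to C3: 45 truckloads
Total cost = €350.
(Supply check: Quarry1 ships 65; Quarry2 ships 60.)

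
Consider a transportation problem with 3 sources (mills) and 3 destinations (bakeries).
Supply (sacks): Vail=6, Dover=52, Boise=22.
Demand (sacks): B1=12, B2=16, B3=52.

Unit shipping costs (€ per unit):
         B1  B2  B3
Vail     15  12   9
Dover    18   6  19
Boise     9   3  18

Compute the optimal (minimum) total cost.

One minimum-cost allocation:
  Vail–B3: 6 × €9 = €54
  Dover–B2: 6 × €6 = €36
  Dover–B3: 46 × €19 = €874
  Boise–B1: 12 × €9 = €108
  Boise–B2: 10 × €3 = €30
Total = 54 + 36 + 874 + 108 + 30 = €1102.
(Supply check: Vail ships 6; Dover ships 52; Boise ships 22.)

1102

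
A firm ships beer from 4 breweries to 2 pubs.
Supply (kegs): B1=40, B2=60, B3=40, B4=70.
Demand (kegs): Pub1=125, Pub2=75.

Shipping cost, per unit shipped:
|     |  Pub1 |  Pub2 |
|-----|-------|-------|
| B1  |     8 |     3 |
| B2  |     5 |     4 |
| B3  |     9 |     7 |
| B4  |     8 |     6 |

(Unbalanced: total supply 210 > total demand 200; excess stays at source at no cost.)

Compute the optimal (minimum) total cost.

1180

One minimum-cost allocation:
  B1 to Pub2: 40 kegs
  B2 to Pub1: 60 kegs
  B3 to Pub1: 30 kegs
  B4 to Pub1: 35 kegs
  B4 to Pub2: 35 kegs
Total cost = 1180.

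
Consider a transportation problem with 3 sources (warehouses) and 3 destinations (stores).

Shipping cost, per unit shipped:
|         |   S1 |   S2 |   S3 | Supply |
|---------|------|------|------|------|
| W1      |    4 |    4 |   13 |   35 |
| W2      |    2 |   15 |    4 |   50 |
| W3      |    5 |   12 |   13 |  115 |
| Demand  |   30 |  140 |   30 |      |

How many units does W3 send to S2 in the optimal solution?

105

Optimal shipments:
  W1→S2: 35 × 4 = 140
  W2→S1: 20 × 2 = 40
  W2→S3: 30 × 4 = 120
  W3→S1: 10 × 5 = 50
  W3→S2: 105 × 12 = 1260
Total cost = 1610.
So W3→S2 carries 105 units.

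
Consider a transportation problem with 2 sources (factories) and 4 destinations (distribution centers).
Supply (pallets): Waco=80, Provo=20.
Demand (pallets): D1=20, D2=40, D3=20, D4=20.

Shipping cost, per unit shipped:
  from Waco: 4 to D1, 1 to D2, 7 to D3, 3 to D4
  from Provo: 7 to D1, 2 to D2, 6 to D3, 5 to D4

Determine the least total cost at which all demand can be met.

An optimal shipping plan:
  Waco->D1: 20 × 4 = 80
  Waco->D2: 40 × 1 = 40
  Waco->D4: 20 × 3 = 60
  Provo->D3: 20 × 6 = 120
Total = 80 + 40 + 60 + 120 = 300.
(Supply check: Waco ships 80; Provo ships 20.)

300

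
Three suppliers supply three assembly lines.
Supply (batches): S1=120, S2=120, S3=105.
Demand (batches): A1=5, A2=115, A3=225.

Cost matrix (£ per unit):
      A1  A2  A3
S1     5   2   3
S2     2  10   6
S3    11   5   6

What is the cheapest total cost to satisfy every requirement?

A cheapest plan:
  S1->A2: 10 × £2 = £20
  S1->A3: 110 × £3 = £330
  S2->A1: 5 × £2 = £10
  S2->A3: 115 × £6 = £690
  S3->A2: 105 × £5 = £525
Total = 20 + 330 + 10 + 690 + 525 = £1575.

1575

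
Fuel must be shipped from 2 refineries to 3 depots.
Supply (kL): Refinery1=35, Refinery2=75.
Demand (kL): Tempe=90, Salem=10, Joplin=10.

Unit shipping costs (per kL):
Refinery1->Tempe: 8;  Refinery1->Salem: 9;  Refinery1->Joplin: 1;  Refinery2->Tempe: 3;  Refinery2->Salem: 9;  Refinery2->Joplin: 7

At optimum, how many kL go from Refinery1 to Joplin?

10

Solving gives:
  Refinery1->Tempe: 15 kL
  Refinery1->Salem: 10 kL
  Refinery1->Joplin: 10 kL
  Refinery2->Tempe: 75 kL
Total cost = 445.
So Refinery1→Joplin carries 10 kL.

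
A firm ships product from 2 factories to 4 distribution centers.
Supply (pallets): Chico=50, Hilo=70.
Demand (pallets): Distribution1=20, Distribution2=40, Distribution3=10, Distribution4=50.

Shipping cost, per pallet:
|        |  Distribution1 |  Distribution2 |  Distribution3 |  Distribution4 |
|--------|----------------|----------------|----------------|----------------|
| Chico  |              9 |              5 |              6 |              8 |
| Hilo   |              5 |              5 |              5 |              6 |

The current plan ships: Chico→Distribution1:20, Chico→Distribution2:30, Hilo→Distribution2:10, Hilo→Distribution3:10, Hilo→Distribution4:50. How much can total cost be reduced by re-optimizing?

Current plan cost = 20·9 + 30·5 + 10·5 + 10·5 + 50·6 = 730.
Optimal plan:
  Chico–Distribution2: 40 × 5 = 200
  Chico–Distribution3: 10 × 6 = 60
  Hilo–Distribution1: 20 × 5 = 100
  Hilo–Distribution4: 50 × 6 = 300
Optimal cost = 660.
Saving = 730 − 660 = 70.

70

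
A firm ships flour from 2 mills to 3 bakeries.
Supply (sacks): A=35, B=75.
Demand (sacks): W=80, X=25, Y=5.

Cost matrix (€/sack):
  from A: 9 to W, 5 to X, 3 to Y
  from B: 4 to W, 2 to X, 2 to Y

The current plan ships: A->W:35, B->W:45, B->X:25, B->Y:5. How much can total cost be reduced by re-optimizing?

70

Current plan cost = 35·9 + 45·4 + 25·2 + 5·2 = €555.
Optimal plan:
  A→W: 5 sacks
  A→X: 25 sacks
  A→Y: 5 sacks
  B→W: 75 sacks
Optimal cost = €485.
Saving = 555 − 485 = €70.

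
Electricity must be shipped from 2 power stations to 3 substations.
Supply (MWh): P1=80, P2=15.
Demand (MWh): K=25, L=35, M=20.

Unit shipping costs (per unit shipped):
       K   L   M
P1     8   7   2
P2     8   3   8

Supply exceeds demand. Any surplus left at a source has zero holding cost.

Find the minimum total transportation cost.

An optimal shipping plan:
  P1 to K: 25 MWh
  P1 to L: 20 MWh
  P1 to M: 20 MWh
  P2 to L: 15 MWh
Total cost = 425.

425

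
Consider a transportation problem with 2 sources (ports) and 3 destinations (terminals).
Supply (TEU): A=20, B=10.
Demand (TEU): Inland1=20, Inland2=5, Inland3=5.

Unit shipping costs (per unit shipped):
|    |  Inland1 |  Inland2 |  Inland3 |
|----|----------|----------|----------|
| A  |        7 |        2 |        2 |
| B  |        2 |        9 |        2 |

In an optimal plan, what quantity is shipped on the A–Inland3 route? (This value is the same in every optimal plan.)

5

Solving gives:
  A–Inland1: 10 TEU
  A–Inland2: 5 TEU
  A–Inland3: 5 TEU
  B–Inland1: 10 TEU
Total cost = 110.
So A→Inland3 carries 5 TEU.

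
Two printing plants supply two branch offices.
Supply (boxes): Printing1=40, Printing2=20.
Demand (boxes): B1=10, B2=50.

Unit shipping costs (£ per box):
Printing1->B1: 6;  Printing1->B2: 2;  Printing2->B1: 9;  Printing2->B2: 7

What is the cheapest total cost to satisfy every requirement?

An optimal shipping plan:
  Printing1->B2: 40 × £2 = £80
  Printing2->B1: 10 × £9 = £90
  Printing2->B2: 10 × £7 = £70
Total = 80 + 90 + 70 = £240.

240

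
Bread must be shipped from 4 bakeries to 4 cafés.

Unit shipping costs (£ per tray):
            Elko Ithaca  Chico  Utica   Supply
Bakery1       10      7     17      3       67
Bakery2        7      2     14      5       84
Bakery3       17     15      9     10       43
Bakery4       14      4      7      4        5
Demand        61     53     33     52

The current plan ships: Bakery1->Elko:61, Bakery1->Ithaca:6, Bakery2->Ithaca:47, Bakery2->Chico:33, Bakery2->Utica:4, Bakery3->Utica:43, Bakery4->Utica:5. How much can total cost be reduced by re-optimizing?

537

Current plan cost = 61·10 + 6·7 + 47·2 + 33·14 + 4·5 + 43·10 + 5·4 = £1678.
Optimal plan:
  Bakery1–Elko: 15 trays
  Bakery1–Utica: 52 trays
  Bakery2–Elko: 36 trays
  Bakery2–Ithaca: 48 trays
  Bakery3–Elko: 10 trays
  Bakery3–Chico: 33 trays
  Bakery4–Ithaca: 5 trays
Optimal cost = £1141.
Saving = 1678 − 1141 = £537.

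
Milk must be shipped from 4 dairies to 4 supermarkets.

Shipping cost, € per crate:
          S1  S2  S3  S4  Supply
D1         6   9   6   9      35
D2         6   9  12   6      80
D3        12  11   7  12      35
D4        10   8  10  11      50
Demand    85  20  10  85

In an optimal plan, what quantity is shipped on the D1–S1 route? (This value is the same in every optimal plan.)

35

Optimal shipments:
  D1–S1: 35 × €6 = €210
  D2–S4: 80 × €6 = €480
  D3–S1: 20 × €12 = €240
  D3–S3: 10 × €7 = €70
  D3–S4: 5 × €12 = €60
  D4–S1: 30 × €10 = €300
  D4–S2: 20 × €8 = €160
Total cost = €1520.
So D1→S1 carries 35 crates.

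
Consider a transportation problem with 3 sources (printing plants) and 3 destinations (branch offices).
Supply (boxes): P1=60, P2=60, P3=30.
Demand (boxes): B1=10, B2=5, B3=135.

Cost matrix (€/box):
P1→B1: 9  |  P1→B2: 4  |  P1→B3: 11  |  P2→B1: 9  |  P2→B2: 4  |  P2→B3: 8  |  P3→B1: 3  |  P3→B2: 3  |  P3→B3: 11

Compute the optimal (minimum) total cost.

An optimal shipping plan:
  P1–B3: 60 × €11 = €660
  P2–B3: 60 × €8 = €480
  P3–B1: 10 × €3 = €30
  P3–B2: 5 × €3 = €15
  P3–B3: 15 × €11 = €165
Total = 660 + 480 + 30 + 15 + 165 = €1350.

1350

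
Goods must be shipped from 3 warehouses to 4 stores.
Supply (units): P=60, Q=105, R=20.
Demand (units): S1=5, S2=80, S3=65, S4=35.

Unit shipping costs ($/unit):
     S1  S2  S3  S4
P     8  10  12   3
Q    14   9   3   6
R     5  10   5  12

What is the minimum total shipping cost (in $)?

1085

One minimum-cost allocation:
  P→S2: 25 × $10 = $250
  P→S4: 35 × $3 = $105
  Q→S2: 40 × $9 = $360
  Q→S3: 65 × $3 = $195
  R→S1: 5 × $5 = $25
  R→S2: 15 × $10 = $150
Total = 250 + 105 + 360 + 195 + 25 + 150 = $1085.
(Supply check: P ships 60; Q ships 105; R ships 20.)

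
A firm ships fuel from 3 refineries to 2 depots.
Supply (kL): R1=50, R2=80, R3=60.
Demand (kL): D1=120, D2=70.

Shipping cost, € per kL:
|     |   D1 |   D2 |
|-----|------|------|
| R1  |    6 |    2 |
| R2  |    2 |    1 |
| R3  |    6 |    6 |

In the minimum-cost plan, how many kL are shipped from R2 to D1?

60

The minimum-cost plan:
  R1–D2: 50 × €2 = €100
  R2–D1: 60 × €2 = €120
  R2–D2: 20 × €1 = €20
  R3–D1: 60 × €6 = €360
Total cost = €600.
So R2→D1 carries 60 kL.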